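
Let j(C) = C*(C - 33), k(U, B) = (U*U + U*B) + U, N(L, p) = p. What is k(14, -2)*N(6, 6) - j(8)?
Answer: 1292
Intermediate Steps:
k(U, B) = U + U² + B*U (k(U, B) = (U² + B*U) + U = U + U² + B*U)
j(C) = C*(-33 + C)
k(14, -2)*N(6, 6) - j(8) = (14*(1 - 2 + 14))*6 - 8*(-33 + 8) = (14*13)*6 - 8*(-25) = 182*6 - 1*(-200) = 1092 + 200 = 1292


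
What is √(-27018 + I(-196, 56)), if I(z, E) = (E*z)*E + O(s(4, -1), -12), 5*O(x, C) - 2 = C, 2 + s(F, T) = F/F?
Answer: 2*I*√160419 ≈ 801.05*I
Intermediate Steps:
s(F, T) = -1 (s(F, T) = -2 + F/F = -2 + 1 = -1)
O(x, C) = ⅖ + C/5
I(z, E) = -2 + z*E² (I(z, E) = (E*z)*E + (⅖ + (⅕)*(-12)) = z*E² + (⅖ - 12/5) = z*E² - 2 = -2 + z*E²)
√(-27018 + I(-196, 56)) = √(-27018 + (-2 - 196*56²)) = √(-27018 + (-2 - 196*3136)) = √(-27018 + (-2 - 614656)) = √(-27018 - 614658) = √(-641676) = 2*I*√160419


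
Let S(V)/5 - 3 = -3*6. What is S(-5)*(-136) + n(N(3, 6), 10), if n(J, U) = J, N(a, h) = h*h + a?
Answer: 10239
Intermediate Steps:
S(V) = -75 (S(V) = 15 + 5*(-3*6) = 15 + 5*(-18) = 15 - 90 = -75)
N(a, h) = a + h² (N(a, h) = h² + a = a + h²)
S(-5)*(-136) + n(N(3, 6), 10) = -75*(-136) + (3 + 6²) = 10200 + (3 + 36) = 10200 + 39 = 10239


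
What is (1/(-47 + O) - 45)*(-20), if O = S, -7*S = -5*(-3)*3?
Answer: 168370/187 ≈ 900.37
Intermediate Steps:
S = -45/7 (S = -(-5*(-3))*3/7 = -15*3/7 = -1/7*45 = -45/7 ≈ -6.4286)
O = -45/7 ≈ -6.4286
(1/(-47 + O) - 45)*(-20) = (1/(-47 - 45/7) - 45)*(-20) = (1/(-374/7) - 45)*(-20) = (-7/374 - 45)*(-20) = -16837/374*(-20) = 168370/187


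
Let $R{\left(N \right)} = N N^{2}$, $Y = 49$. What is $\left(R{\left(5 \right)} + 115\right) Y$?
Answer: $11760$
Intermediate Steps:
$R{\left(N \right)} = N^{3}$
$\left(R{\left(5 \right)} + 115\right) Y = \left(5^{3} + 115\right) 49 = \left(125 + 115\right) 49 = 240 \cdot 49 = 11760$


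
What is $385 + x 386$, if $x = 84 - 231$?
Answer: $-56357$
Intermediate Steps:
$x = -147$
$385 + x 386 = 385 - 56742 = -56357$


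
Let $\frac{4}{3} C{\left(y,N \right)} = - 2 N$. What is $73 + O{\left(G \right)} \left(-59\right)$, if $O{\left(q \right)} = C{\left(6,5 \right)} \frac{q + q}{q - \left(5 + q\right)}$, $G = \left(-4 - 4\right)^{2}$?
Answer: $-11255$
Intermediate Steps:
$G = 64$ ($G = \left(-8\right)^{2} = 64$)
$C{\left(y,N \right)} = - \frac{3 N}{2}$ ($C{\left(y,N \right)} = \frac{3 \left(- 2 N\right)}{4} = - \frac{3 N}{2}$)
$O{\left(q \right)} = 3 q$ ($O{\left(q \right)} = \left(- \frac{3}{2}\right) 5 \frac{q + q}{q - \left(5 + q\right)} = - \frac{15 \frac{2 q}{-5}}{2} = - \frac{15 \cdot 2 q \left(- \frac{1}{5}\right)}{2} = - \frac{15 \left(- \frac{2 q}{5}\right)}{2} = 3 q$)
$73 + O{\left(G \right)} \left(-59\right) = 73 + 3 \cdot 64 \left(-59\right) = 73 + 192 \left(-59\right) = 73 - 11328 = -11255$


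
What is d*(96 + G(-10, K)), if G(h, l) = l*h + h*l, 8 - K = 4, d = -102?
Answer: -1632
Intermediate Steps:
K = 4 (K = 8 - 1*4 = 8 - 4 = 4)
G(h, l) = 2*h*l (G(h, l) = h*l + h*l = 2*h*l)
d*(96 + G(-10, K)) = -102*(96 + 2*(-10)*4) = -102*(96 - 80) = -102*16 = -1632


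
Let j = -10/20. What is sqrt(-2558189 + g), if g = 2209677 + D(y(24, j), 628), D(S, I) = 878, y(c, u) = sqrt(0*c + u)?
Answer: 3*I*sqrt(38626) ≈ 589.61*I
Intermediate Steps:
j = -1/2 (j = -10*1/20 = -1/2 ≈ -0.50000)
y(c, u) = sqrt(u) (y(c, u) = sqrt(0 + u) = sqrt(u))
g = 2210555 (g = 2209677 + 878 = 2210555)
sqrt(-2558189 + g) = sqrt(-2558189 + 2210555) = sqrt(-347634) = 3*I*sqrt(38626)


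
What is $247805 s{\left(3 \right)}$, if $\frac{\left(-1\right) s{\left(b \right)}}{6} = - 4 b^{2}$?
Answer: $53525880$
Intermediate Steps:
$s{\left(b \right)} = 24 b^{2}$ ($s{\left(b \right)} = - 6 \left(- 4 b^{2}\right) = 24 b^{2}$)
$247805 s{\left(3 \right)} = 247805 \cdot 24 \cdot 3^{2} = 247805 \cdot 24 \cdot 9 = 247805 \cdot 216 = 53525880$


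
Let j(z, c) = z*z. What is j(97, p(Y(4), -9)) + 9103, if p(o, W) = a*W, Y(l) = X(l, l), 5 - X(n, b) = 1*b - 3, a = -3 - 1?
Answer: 18512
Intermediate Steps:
a = -4
X(n, b) = 8 - b (X(n, b) = 5 - (1*b - 3) = 5 - (b - 3) = 5 - (-3 + b) = 5 + (3 - b) = 8 - b)
Y(l) = 8 - l
p(o, W) = -4*W
j(z, c) = z**2
j(97, p(Y(4), -9)) + 9103 = 97**2 + 9103 = 9409 + 9103 = 18512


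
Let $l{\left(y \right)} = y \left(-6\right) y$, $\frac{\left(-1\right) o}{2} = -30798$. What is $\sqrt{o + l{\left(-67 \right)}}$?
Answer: $\sqrt{34662} \approx 186.18$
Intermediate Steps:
$o = 61596$ ($o = \left(-2\right) \left(-30798\right) = 61596$)
$l{\left(y \right)} = - 6 y^{2}$ ($l{\left(y \right)} = - 6 y y = - 6 y^{2}$)
$\sqrt{o + l{\left(-67 \right)}} = \sqrt{61596 - 6 \left(-67\right)^{2}} = \sqrt{61596 - 26934} = \sqrt{34662}$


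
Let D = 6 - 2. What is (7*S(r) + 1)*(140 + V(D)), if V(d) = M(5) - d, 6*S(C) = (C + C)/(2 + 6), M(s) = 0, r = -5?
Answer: -187/3 ≈ -62.333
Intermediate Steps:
S(C) = C/24 (S(C) = ((C + C)/(2 + 6))/6 = ((2*C)/8)/6 = ((2*C)*(⅛))/6 = (C/4)/6 = C/24)
D = 4
V(d) = -d (V(d) = 0 - d = -d)
(7*S(r) + 1)*(140 + V(D)) = (7*((1/24)*(-5)) + 1)*(140 - 1*4) = (7*(-5/24) + 1)*(140 - 4) = (-35/24 + 1)*136 = -11/24*136 = -187/3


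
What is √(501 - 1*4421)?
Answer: 28*I*√5 ≈ 62.61*I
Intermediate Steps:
√(501 - 1*4421) = √(501 - 4421) = √(-3920) = 28*I*√5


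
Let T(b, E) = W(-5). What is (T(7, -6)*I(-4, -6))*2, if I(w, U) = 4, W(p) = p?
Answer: -40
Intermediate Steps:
T(b, E) = -5
(T(7, -6)*I(-4, -6))*2 = -5*4*2 = -20*2 = -40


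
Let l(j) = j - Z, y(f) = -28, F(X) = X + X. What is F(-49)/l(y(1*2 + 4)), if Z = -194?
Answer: -49/83 ≈ -0.59036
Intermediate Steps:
F(X) = 2*X
l(j) = 194 + j (l(j) = j - 1*(-194) = j + 194 = 194 + j)
F(-49)/l(y(1*2 + 4)) = (2*(-49))/(194 - 28) = -98/166 = -98*1/166 = -49/83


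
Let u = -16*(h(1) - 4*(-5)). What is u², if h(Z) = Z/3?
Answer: 952576/9 ≈ 1.0584e+5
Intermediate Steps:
h(Z) = Z/3 (h(Z) = Z*(⅓) = Z/3)
u = -976/3 (u = -16*((⅓)*1 - 4*(-5)) = -16*(⅓ + 20) = -16*61/3 = -976/3 ≈ -325.33)
u² = (-976/3)² = 952576/9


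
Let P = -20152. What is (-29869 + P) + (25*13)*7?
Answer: -47746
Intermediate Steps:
(-29869 + P) + (25*13)*7 = (-29869 - 20152) + (25*13)*7 = -50021 + 325*7 = -50021 + 2275 = -47746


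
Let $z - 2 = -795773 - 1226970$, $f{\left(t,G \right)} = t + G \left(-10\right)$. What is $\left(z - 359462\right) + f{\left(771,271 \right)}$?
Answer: $-2384142$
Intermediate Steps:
$f{\left(t,G \right)} = t - 10 G$
$z = -2022741$ ($z = 2 - 2022743 = -2022741$)
$\left(z - 359462\right) + f{\left(771,271 \right)} = \left(-2022741 - 359462\right) + \left(771 - 2710\right) = -2382203 + \left(771 - 2710\right) = -2382203 - 1939 = -2384142$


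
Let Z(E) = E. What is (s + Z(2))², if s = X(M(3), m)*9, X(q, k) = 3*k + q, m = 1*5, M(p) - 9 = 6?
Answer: 73984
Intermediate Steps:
M(p) = 15 (M(p) = 9 + 6 = 15)
m = 5
X(q, k) = q + 3*k
s = 270 (s = (15 + 3*5)*9 = (15 + 15)*9 = 30*9 = 270)
(s + Z(2))² = (270 + 2)² = 272² = 73984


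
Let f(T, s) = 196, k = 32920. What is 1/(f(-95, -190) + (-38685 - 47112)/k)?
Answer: 32920/6366523 ≈ 0.0051708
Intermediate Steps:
1/(f(-95, -190) + (-38685 - 47112)/k) = 1/(196 + (-38685 - 47112)/32920) = 1/(196 - 85797*1/32920) = 1/(196 - 85797/32920) = 1/(6366523/32920) = 32920/6366523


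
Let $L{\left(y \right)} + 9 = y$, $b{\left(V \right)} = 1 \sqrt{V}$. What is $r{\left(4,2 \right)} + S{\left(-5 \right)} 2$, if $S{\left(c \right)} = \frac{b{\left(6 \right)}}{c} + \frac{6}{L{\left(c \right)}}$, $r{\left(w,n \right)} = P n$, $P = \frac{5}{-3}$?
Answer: $- \frac{88}{21} - \frac{2 \sqrt{6}}{5} \approx -5.1703$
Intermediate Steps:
$b{\left(V \right)} = \sqrt{V}$
$P = - \frac{5}{3}$ ($P = 5 \left(- \frac{1}{3}\right) = - \frac{5}{3} \approx -1.6667$)
$L{\left(y \right)} = -9 + y$
$r{\left(w,n \right)} = - \frac{5 n}{3}$
$S{\left(c \right)} = \frac{6}{-9 + c} + \frac{\sqrt{6}}{c}$ ($S{\left(c \right)} = \frac{\sqrt{6}}{c} + \frac{6}{-9 + c} = \frac{6}{-9 + c} + \frac{\sqrt{6}}{c}$)
$r{\left(4,2 \right)} + S{\left(-5 \right)} 2 = \left(- \frac{5}{3}\right) 2 + \frac{6 \left(-5\right) + \sqrt{6} \left(-9 - 5\right)}{\left(-5\right) \left(-9 - 5\right)} 2 = - \frac{10}{3} + - \frac{-30 + \sqrt{6} \left(-14\right)}{5 \left(-14\right)} 2 = - \frac{10}{3} + \left(- \frac{1}{5}\right) \left(- \frac{1}{14}\right) \left(-30 - 14 \sqrt{6}\right) 2 = - \frac{10}{3} + \left(- \frac{3}{7} - \frac{\sqrt{6}}{5}\right) 2 = - \frac{10}{3} - \left(\frac{6}{7} + \frac{2 \sqrt{6}}{5}\right) = - \frac{88}{21} - \frac{2 \sqrt{6}}{5}$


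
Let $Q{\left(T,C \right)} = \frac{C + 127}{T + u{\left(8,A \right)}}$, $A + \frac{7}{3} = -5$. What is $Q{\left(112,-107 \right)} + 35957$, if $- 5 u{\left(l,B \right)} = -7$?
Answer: $\frac{20387719}{567} \approx 35957.0$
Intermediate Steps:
$A = - \frac{22}{3}$ ($A = - \frac{7}{3} - 5 = - \frac{22}{3} \approx -7.3333$)
$u{\left(l,B \right)} = \frac{7}{5}$ ($u{\left(l,B \right)} = \left(- \frac{1}{5}\right) \left(-7\right) = \frac{7}{5}$)
$Q{\left(T,C \right)} = \frac{127 + C}{\frac{7}{5} + T}$ ($Q{\left(T,C \right)} = \frac{C + 127}{T + \frac{7}{5}} = \frac{127 + C}{\frac{7}{5} + T}$)
$Q{\left(112,-107 \right)} + 35957 = \frac{5 \left(127 - 107\right)}{7 + 5 \cdot 112} + 35957 = 5 \frac{1}{7 + 560} \cdot 20 + 35957 = 5 \cdot \frac{1}{567} \cdot 20 + 35957 = \frac{100}{567} + 35957 = \frac{20387719}{567}$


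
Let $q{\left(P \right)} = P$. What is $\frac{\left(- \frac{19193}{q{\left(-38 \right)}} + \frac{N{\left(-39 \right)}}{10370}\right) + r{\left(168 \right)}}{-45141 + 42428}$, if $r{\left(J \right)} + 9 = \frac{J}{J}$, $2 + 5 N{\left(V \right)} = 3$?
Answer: $- \frac{244848672}{1336355975} \approx -0.18322$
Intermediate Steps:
$N{\left(V \right)} = \frac{1}{5}$ ($N{\left(V \right)} = - \frac{2}{5} + \frac{1}{5} \cdot 3 = - \frac{2}{5} + \frac{3}{5} = \frac{1}{5}$)
$r{\left(J \right)} = -8$ ($r{\left(J \right)} = -9 + \frac{J}{J} = -9 + 1 = -8$)
$\frac{\left(- \frac{19193}{q{\left(-38 \right)}} + \frac{N{\left(-39 \right)}}{10370}\right) + r{\left(168 \right)}}{-45141 + 42428} = \frac{\left(- \frac{19193}{-38} + \frac{1}{5 \cdot 10370}\right) - 8}{-45141 + 42428} = \frac{\left(\left(-19193\right) \left(- \frac{1}{38}\right) + \frac{1}{5} \cdot \frac{1}{10370}\right) - 8}{-2713} = \left(\left(\frac{19193}{38} + \frac{1}{51850}\right) - 8\right) \left(- \frac{1}{2713}\right) = \left(\frac{248789272}{492575} - 8\right) \left(- \frac{1}{2713}\right) = \frac{244848672}{492575} \left(- \frac{1}{2713}\right) = - \frac{244848672}{1336355975}$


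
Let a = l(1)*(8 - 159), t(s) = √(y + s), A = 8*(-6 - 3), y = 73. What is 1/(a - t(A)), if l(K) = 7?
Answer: -1/1058 ≈ -0.00094518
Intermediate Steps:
A = -72 (A = 8*(-9) = -72)
t(s) = √(73 + s)
a = -1057 (a = 7*(8 - 159) = 7*(-151) = -1057)
1/(a - t(A)) = 1/(-1057 - √(73 - 72)) = 1/(-1057 - √1) = 1/(-1057 - 1*1) = 1/(-1057 - 1) = 1/(-1058) = -1/1058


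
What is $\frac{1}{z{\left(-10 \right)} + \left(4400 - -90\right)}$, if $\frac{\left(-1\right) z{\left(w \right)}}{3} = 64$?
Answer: $\frac{1}{4298} \approx 0.00023267$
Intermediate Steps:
$z{\left(w \right)} = -192$ ($z{\left(w \right)} = \left(-3\right) 64 = -192$)
$\frac{1}{z{\left(-10 \right)} + \left(4400 - -90\right)} = \frac{1}{-192 + \left(4400 - -90\right)} = \frac{1}{-192 + \left(4400 + 90\right)} = \frac{1}{-192 + 4490} = \frac{1}{4298}$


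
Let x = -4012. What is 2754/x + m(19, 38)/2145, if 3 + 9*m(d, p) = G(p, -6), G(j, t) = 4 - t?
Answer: -1562879/2277990 ≈ -0.68608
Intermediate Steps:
m(d, p) = 7/9 (m(d, p) = -⅓ + (4 - 1*(-6))/9 = -⅓ + (4 + 6)/9 = -⅓ + (⅑)*10 = -⅓ + 10/9 = 7/9)
2754/x + m(19, 38)/2145 = 2754/(-4012) + (7/9)/2145 = 2754*(-1/4012) + (7/9)*(1/2145) = -81/118 + 7/19305 = -1562879/2277990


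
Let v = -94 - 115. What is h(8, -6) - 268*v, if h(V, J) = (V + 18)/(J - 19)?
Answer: 1400274/25 ≈ 56011.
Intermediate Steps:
h(V, J) = (18 + V)/(-19 + J)
v = -209
h(8, -6) - 268*v = (18 + 8)/(-19 - 6) - 268*(-209) = 26/(-25) + 56012 = -1/25*26 + 56012 = -26/25 + 56012 = 1400274/25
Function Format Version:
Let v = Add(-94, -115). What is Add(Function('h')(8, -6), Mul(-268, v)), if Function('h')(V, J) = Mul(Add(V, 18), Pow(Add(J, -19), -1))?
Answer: Rational(1400274, 25) ≈ 56011.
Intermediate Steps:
Function('h')(V, J) = Mul(Pow(Add(-19, J), -1), Add(18, V)) (Function('h')(V, J) = Mul(Add(18, V), Pow(Add(-19, J), -1)) = Mul(Pow(Add(-19, J), -1), Add(18, V)))
v = -209
Add(Function('h')(8, -6), Mul(-268, v)) = Add(Mul(Pow(Add(-19, -6), -1), Add(18, 8)), Mul(-268, -209)) = Add(Mul(Pow(-25, -1), 26), 56012) = Add(Mul(Rational(-1, 25), 26), 56012) = Add(Rational(-26, 25), 56012) = Rational(1400274, 25)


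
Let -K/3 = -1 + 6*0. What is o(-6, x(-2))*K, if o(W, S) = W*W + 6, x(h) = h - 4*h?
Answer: 126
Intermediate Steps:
x(h) = -3*h
o(W, S) = 6 + W² (o(W, S) = W² + 6 = 6 + W²)
K = 3 (K = -3*(-1 + 6*0) = -3*(-1 + 0) = -3*(-1) = 3)
o(-6, x(-2))*K = (6 + (-6)²)*3 = (6 + 36)*3 = 42*3 = 126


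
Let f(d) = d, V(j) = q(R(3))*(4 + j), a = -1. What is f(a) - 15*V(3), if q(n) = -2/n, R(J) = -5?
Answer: -43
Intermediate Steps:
V(j) = 8/5 + 2*j/5 (V(j) = (-2/(-5))*(4 + j) = (-2*(-⅕))*(4 + j) = 2*(4 + j)/5 = 8/5 + 2*j/5)
f(a) - 15*V(3) = -1 - 15*(8/5 + (⅖)*3) = -1 - 15*(8/5 + 6/5) = -1 - 15*14/5 = -1 - 42 = -43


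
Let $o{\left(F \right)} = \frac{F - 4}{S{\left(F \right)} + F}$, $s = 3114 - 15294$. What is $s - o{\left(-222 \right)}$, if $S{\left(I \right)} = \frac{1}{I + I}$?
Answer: $- \frac{1200670764}{98569} \approx -12181.0$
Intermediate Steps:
$S{\left(I \right)} = \frac{1}{2 I}$
$s = -12180$
$o{\left(F \right)} = \frac{-4 + F}{F + \frac{1}{2 F}}$ ($o{\left(F \right)} = \frac{F - 4}{\frac{1}{2 F} + F} = \frac{-4 + F}{F + \frac{1}{2 F}}$)
$s - o{\left(-222 \right)} = -12180 - 2 \left(-222\right) \frac{1}{1 + 2 \left(-222\right)^{2}} \left(-4 - 222\right) = -12180 - 2 \left(-222\right) \frac{1}{1 + 2 \cdot 49284} \left(-226\right) = -12180 - 2 \left(-222\right) \frac{1}{1 + 98568} \left(-226\right) = -12180 - 2 \left(-222\right) \frac{1}{98569} \left(-226\right) = -12180 - \frac{100344}{98569} = - \frac{1200670764}{98569}$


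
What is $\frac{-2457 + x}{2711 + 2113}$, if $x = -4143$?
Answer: $- \frac{275}{201} \approx -1.3682$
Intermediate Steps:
$\frac{-2457 + x}{2711 + 2113} = \frac{-2457 - 4143}{2711 + 2113} = - \frac{6600}{4824} = \left(-6600\right) \frac{1}{4824} = - \frac{275}{201}$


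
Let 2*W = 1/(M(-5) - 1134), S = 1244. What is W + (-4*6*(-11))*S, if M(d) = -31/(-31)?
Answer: 744190655/2266 ≈ 3.2842e+5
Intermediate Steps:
M(d) = 1 (M(d) = -31*(-1/31) = 1)
W = -1/2266 (W = 1/(2*(1 - 1134)) = (½)/(-1133) = (½)*(-1/1133) = -1/2266 ≈ -0.00044131)
W + (-4*6*(-11))*S = -1/2266 + (-4*6*(-11))*1244 = -1/2266 - 24*(-11)*1244 = -1/2266 + 264*1244 = -1/2266 + 328416 = 744190655/2266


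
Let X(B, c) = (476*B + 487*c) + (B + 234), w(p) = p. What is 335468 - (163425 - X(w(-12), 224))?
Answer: 275641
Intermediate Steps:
X(B, c) = 234 + 477*B + 487*c (X(B, c) = (476*B + 487*c) + (234 + B) = 234 + 477*B + 487*c)
335468 - (163425 - X(w(-12), 224)) = 335468 - (163425 - (234 + 477*(-12) + 487*224)) = 335468 - (163425 - (234 - 5724 + 109088)) = 335468 - (163425 - 1*103598) = 335468 - (163425 - 103598) = 335468 - 1*59827 = 335468 - 59827 = 275641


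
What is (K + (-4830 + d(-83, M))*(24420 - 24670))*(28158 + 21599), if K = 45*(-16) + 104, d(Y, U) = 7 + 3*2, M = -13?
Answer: 59889216938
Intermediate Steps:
d(Y, U) = 13 (d(Y, U) = 7 + 6 = 13)
K = -616 (K = -720 + 104 = -616)
(K + (-4830 + d(-83, M))*(24420 - 24670))*(28158 + 21599) = (-616 + (-4830 + 13)*(24420 - 24670))*(28158 + 21599) = (-616 - 4817*(-250))*49757 = (-616 + 1204250)*49757 = 1203634*49757 = 59889216938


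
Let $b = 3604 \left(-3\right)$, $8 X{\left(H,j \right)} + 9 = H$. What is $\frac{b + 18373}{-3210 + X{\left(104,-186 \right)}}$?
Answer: $- \frac{60488}{25585} \approx -2.3642$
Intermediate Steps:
$X{\left(H,j \right)} = - \frac{9}{8} + \frac{H}{8}$
$b = -10812$
$\frac{b + 18373}{-3210 + X{\left(104,-186 \right)}} = \frac{-10812 + 18373}{-3210 + \left(- \frac{9}{8} + \frac{1}{8} \cdot 104\right)} = \frac{7561}{-3210 + \left(- \frac{9}{8} + 13\right)} = \frac{7561}{-3210 + \frac{95}{8}} = \frac{7561}{- \frac{25585}{8}} = 7561 \left(- \frac{8}{25585}\right) = - \frac{60488}{25585}$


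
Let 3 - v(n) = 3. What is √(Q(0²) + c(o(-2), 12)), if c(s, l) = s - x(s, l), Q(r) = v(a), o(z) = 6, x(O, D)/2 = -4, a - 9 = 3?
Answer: √14 ≈ 3.7417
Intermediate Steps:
a = 12 (a = 9 + 3 = 12)
v(n) = 0 (v(n) = 3 - 1*3 = 3 - 3 = 0)
x(O, D) = -8 (x(O, D) = 2*(-4) = -8)
Q(r) = 0
c(s, l) = 8 + s (c(s, l) = s - 1*(-8) = s + 8 = 8 + s)
√(Q(0²) + c(o(-2), 12)) = √(0 + (8 + 6)) = √(0 + 14) = √14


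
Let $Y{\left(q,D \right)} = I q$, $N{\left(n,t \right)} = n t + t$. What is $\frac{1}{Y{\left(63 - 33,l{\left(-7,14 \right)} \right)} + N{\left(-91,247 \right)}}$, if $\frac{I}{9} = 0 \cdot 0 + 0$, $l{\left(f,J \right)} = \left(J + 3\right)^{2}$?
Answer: $- \frac{1}{22230} \approx -4.4984 \cdot 10^{-5}$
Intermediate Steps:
$l{\left(f,J \right)} = \left(3 + J\right)^{2}$
$I = 0$ ($I = 9 \left(0 \cdot 0 + 0\right) = 9 \left(0 + 0\right) = 9 \cdot 0 = 0$)
$N{\left(n,t \right)} = t + n t$
$Y{\left(q,D \right)} = 0$ ($Y{\left(q,D \right)} = 0 q = 0$)
$\frac{1}{Y{\left(63 - 33,l{\left(-7,14 \right)} \right)} + N{\left(-91,247 \right)}} = \frac{1}{0 + 247 \left(1 - 91\right)} = \frac{1}{0 + 247 \left(-90\right)} = \frac{1}{0 - 22230} = \frac{1}{-22230} = - \frac{1}{22230}$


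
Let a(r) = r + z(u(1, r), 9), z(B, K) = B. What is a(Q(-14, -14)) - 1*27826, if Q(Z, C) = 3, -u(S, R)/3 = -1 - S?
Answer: -27817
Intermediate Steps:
u(S, R) = 3 + 3*S (u(S, R) = -3*(-1 - S) = 3 + 3*S)
a(r) = 6 + r (a(r) = r + (3 + 3*1) = r + (3 + 3) = r + 6 = 6 + r)
a(Q(-14, -14)) - 1*27826 = (6 + 3) - 1*27826 = 9 - 27826 = -27817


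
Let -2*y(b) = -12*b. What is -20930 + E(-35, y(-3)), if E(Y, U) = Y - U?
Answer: -20947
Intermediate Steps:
y(b) = 6*b (y(b) = -(-6)*b = 6*b)
-20930 + E(-35, y(-3)) = -20930 + (-35 - 6*(-3)) = -20930 + (-35 - 1*(-18)) = -20930 + (-35 + 18) = -20930 - 17 = -20947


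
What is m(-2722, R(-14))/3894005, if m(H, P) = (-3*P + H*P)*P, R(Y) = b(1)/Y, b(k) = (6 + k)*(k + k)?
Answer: -545/778801 ≈ -0.00069979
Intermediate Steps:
b(k) = 2*k*(6 + k) (b(k) = (6 + k)*(2*k) = 2*k*(6 + k))
R(Y) = 14/Y (R(Y) = (2*1*(6 + 1))/Y = (2*1*7)/Y = 14/Y)
m(H, P) = P*(-3*P + H*P)
m(-2722, R(-14))/3894005 = ((14/(-14))²*(-3 - 2722))/3894005 = ((14*(-1/14))²*(-2725))*(1/3894005) = ((-1)²*(-2725))*(1/3894005) = (1*(-2725))*(1/3894005) = -2725*1/3894005 = -545/778801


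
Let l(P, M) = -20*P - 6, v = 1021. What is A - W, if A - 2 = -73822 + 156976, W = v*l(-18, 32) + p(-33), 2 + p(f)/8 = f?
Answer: -277998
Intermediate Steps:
l(P, M) = -6 - 20*P
p(f) = -16 + 8*f
W = 361154 (W = 1021*(-6 - 20*(-18)) + (-16 + 8*(-33)) = 1021*(-6 + 360) + (-16 - 264) = 1021*354 - 280 = 361434 - 280 = 361154)
A = 83156 (A = 2 + (-73822 + 156976) = 2 + 83154 = 83156)
A - W = 83156 - 1*361154 = 83156 - 361154 = -277998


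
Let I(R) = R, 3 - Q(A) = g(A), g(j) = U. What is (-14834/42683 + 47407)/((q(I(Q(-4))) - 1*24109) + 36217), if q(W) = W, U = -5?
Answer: 2023458147/517147228 ≈ 3.9127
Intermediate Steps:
g(j) = -5
Q(A) = 8 (Q(A) = 3 - 1*(-5) = 3 + 5 = 8)
(-14834/42683 + 47407)/((q(I(Q(-4))) - 1*24109) + 36217) = (-14834/42683 + 47407)/((8 - 1*24109) + 36217) = (-14834*1/42683 + 47407)/((8 - 24109) + 36217) = (-14834/42683 + 47407)/(-24101 + 36217) = (2023458147/42683)/12116 = (2023458147/42683)*(1/12116) = 2023458147/517147228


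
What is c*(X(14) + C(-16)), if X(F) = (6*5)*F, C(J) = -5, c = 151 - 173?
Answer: -9130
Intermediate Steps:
c = -22
X(F) = 30*F
c*(X(14) + C(-16)) = -22*(30*14 - 5) = -22*(420 - 5) = -22*415 = -9130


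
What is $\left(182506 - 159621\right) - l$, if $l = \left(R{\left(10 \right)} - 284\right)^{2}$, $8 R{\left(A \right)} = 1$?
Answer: $- \frac{3692801}{64} \approx -57700.0$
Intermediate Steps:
$R{\left(A \right)} = \frac{1}{8}$ ($R{\left(A \right)} = \frac{1}{8} \cdot 1 = \frac{1}{8}$)
$l = \frac{5157441}{64}$ ($l = \left(\frac{1}{8} - 284\right)^{2} = \left(- \frac{2271}{8}\right)^{2} = \frac{5157441}{64} \approx 80585.0$)
$\left(182506 - 159621\right) - l = \left(182506 - 159621\right) - \frac{5157441}{64} = 22885 - \frac{5157441}{64} = - \frac{3692801}{64}$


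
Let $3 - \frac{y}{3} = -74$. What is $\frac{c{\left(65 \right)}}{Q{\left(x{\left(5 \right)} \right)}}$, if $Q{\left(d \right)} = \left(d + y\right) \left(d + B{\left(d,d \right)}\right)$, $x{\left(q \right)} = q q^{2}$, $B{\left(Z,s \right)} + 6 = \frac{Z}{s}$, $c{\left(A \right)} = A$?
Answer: $\frac{13}{8544} \approx 0.0015215$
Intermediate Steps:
$y = 231$ ($y = 9 - -222 = 9 + 222 = 231$)
$B{\left(Z,s \right)} = -6 + \frac{Z}{s}$
$x{\left(q \right)} = q^{3}$
$Q{\left(d \right)} = \left(-5 + d\right) \left(231 + d\right)$ ($Q{\left(d \right)} = \left(d + 231\right) \left(d - \left(6 - \frac{d}{d}\right)\right) = \left(231 + d\right) \left(d + \left(-6 + 1\right)\right) = \left(231 + d\right) \left(d - 5\right) = \left(231 + d\right) \left(-5 + d\right) = \left(-5 + d\right) \left(231 + d\right)$)
$\frac{c{\left(65 \right)}}{Q{\left(x{\left(5 \right)} \right)}} = \frac{65}{-1155 + \left(5^{3}\right)^{2} + 226 \cdot 5^{3}} = \frac{65}{-1155 + 125^{2} + 226 \cdot 125} = \frac{65}{-1155 + 15625 + 28250} = \frac{65}{42720} = 65 \cdot \frac{1}{42720} = \frac{13}{8544}$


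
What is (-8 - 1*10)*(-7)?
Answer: 126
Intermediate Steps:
(-8 - 1*10)*(-7) = (-8 - 10)*(-7) = -18*(-7) = 126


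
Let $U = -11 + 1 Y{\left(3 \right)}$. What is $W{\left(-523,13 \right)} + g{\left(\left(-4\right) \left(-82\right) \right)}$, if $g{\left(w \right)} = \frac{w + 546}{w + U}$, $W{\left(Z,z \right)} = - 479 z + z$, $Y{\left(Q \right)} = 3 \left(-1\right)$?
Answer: $- \frac{975161}{157} \approx -6211.2$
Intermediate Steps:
$Y{\left(Q \right)} = -3$
$U = -14$ ($U = -11 + 1 \left(-3\right) = -11 - 3 = -14$)
$W{\left(Z,z \right)} = - 478 z$
$g{\left(w \right)} = \frac{546 + w}{-14 + w}$ ($g{\left(w \right)} = \frac{w + 546}{w - 14} = \frac{546 + w}{-14 + w}$)
$W{\left(-523,13 \right)} + g{\left(\left(-4\right) \left(-82\right) \right)} = \left(-478\right) 13 + \frac{546 - -328}{-14 - -328} = -6214 + \frac{546 + 328}{-14 + 328} = -6214 + \frac{1}{314} \cdot 874 = -6214 + \frac{437}{157} = - \frac{975161}{157}$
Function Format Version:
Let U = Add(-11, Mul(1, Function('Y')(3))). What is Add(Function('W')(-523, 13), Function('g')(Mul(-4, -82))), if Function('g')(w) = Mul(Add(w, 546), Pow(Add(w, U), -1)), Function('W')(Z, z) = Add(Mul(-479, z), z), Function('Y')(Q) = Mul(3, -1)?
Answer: Rational(-975161, 157) ≈ -6211.2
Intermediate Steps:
Function('Y')(Q) = -3
U = -14 (U = Add(-11, Mul(1, -3)) = Add(-11, -3) = -14)
Function('W')(Z, z) = Mul(-478, z)
Function('g')(w) = Mul(Pow(Add(-14, w), -1), Add(546, w)) (Function('g')(w) = Mul(Add(w, 546), Pow(Add(w, -14), -1)) = Mul(Add(546, w), Pow(Add(-14, w), -1)) = Mul(Pow(Add(-14, w), -1), Add(546, w)))
Add(Function('W')(-523, 13), Function('g')(Mul(-4, -82))) = Add(Mul(-478, 13), Mul(Pow(Add(-14, Mul(-4, -82)), -1), Add(546, Mul(-4, -82)))) = Add(-6214, Mul(Pow(Add(-14, 328), -1), Add(546, 328))) = Add(-6214, Mul(Pow(314, -1), 874)) = Add(-6214, Mul(Rational(1, 314), 874)) = Add(-6214, Rational(437, 157)) = Rational(-975161, 157)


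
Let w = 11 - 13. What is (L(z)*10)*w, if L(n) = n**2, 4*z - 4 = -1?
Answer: -45/4 ≈ -11.250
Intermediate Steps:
z = 3/4 (z = 1 + (1/4)*(-1) = 1 - 1/4 = 3/4 ≈ 0.75000)
w = -2
(L(z)*10)*w = ((3/4)**2*10)*(-2) = ((9/16)*10)*(-2) = (45/8)*(-2) = -45/4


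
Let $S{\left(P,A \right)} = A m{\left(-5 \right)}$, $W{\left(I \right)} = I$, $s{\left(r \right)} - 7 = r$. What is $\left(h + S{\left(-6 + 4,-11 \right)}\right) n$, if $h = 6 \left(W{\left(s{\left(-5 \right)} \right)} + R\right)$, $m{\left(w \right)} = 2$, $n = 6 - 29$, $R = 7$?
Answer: $-736$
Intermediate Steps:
$s{\left(r \right)} = 7 + r$
$n = -23$ ($n = 6 - 29 = -23$)
$S{\left(P,A \right)} = 2 A$ ($S{\left(P,A \right)} = A 2 = 2 A$)
$h = 54$ ($h = 6 \left(\left(7 - 5\right) + 7\right) = 6 \left(2 + 7\right) = 6 \cdot 9 = 54$)
$\left(h + S{\left(-6 + 4,-11 \right)}\right) n = \left(54 + 2 \left(-11\right)\right) \left(-23\right) = \left(54 - 22\right) \left(-23\right) = 32 \left(-23\right) = -736$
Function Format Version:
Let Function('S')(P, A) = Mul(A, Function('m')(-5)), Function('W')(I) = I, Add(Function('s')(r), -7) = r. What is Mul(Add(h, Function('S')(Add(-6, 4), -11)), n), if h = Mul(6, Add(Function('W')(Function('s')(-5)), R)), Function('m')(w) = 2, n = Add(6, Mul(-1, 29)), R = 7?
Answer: -736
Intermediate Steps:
Function('s')(r) = Add(7, r)
n = -23 (n = Add(6, -29) = -23)
Function('S')(P, A) = Mul(2, A) (Function('S')(P, A) = Mul(A, 2) = Mul(2, A))
h = 54 (h = Mul(6, Add(Add(7, -5), 7)) = Mul(6, Add(2, 7)) = Mul(6, 9) = 54)
Mul(Add(h, Function('S')(Add(-6, 4), -11)), n) = Mul(Add(54, Mul(2, -11)), -23) = Mul(Add(54, -22), -23) = Mul(32, -23) = -736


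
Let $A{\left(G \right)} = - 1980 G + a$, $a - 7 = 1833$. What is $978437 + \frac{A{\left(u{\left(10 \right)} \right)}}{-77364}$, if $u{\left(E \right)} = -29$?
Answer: $\frac{18923935202}{19341} \approx 9.7844 \cdot 10^{5}$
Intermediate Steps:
$a = 1840$ ($a = 7 + 1833 = 1840$)
$A{\left(G \right)} = 1840 - 1980 G$ ($A{\left(G \right)} = - 1980 G + 1840 = 1840 - 1980 G$)
$978437 + \frac{A{\left(u{\left(10 \right)} \right)}}{-77364} = 978437 + \frac{1840 - -57420}{-77364} = 978437 + \left(1840 + 57420\right) \left(- \frac{1}{77364}\right) = 978437 + 59260 \left(- \frac{1}{77364}\right) = 978437 - \frac{14815}{19341} = \frac{18923935202}{19341}$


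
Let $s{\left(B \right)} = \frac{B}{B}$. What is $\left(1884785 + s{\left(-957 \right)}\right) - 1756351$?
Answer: $128435$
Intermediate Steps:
$s{\left(B \right)} = 1$
$\left(1884785 + s{\left(-957 \right)}\right) - 1756351 = \left(1884785 + 1\right) - 1756351 = 1884786 - 1756351 = 128435$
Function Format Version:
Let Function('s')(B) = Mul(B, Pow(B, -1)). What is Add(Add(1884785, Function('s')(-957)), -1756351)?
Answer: 128435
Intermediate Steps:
Function('s')(B) = 1
Add(Add(1884785, Function('s')(-957)), -1756351) = Add(Add(1884785, 1), -1756351) = Add(1884786, -1756351) = 128435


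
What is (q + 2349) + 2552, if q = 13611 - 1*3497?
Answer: 15015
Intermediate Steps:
q = 10114 (q = 13611 - 3497 = 10114)
(q + 2349) + 2552 = (10114 + 2349) + 2552 = 12463 + 2552 = 15015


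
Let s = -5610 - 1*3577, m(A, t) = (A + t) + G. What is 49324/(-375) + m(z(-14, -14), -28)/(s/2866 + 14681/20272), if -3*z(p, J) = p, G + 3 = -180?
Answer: -435874799372/9010194875 ≈ -48.376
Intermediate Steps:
G = -183 (G = -3 - 180 = -183)
z(p, J) = -p/3
m(A, t) = -183 + A + t (m(A, t) = (A + t) - 183 = -183 + A + t)
s = -9187 (s = -5610 - 3577 = -9187)
49324/(-375) + m(z(-14, -14), -28)/(s/2866 + 14681/20272) = 49324/(-375) + (-183 - ⅓*(-14) - 28)/(-9187/2866 + 14681/20272) = 49324*(-1/375) + (-183 + 14/3 - 28)/(-9187*1/2866 + 14681*(1/20272)) = -49324/375 - 619/(3*(-9187/2866 + 14681/20272)) = -49324/375 - 619/(3*(-72081559/29049776)) = -49324/375 - 619/3*(-29049776/72081559) = -49324/375 + 17981811344/216244677 = -435874799372/9010194875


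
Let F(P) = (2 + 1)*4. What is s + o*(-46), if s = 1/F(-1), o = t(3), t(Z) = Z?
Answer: -1655/12 ≈ -137.92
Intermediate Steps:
o = 3
F(P) = 12 (F(P) = 3*4 = 12)
s = 1/12 ≈ 0.083333
s + o*(-46) = 1/12 + 3*(-46) = 1/12 - 138 = -1655/12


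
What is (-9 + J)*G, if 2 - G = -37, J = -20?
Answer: -1131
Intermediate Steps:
G = 39 (G = 2 - 1*(-37) = 2 + 37 = 39)
(-9 + J)*G = (-9 - 20)*39 = -29*39 = -1131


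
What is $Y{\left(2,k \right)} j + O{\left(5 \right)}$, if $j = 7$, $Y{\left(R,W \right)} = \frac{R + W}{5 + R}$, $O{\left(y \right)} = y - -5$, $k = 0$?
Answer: $12$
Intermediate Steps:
$O{\left(y \right)} = 5 + y$ ($O{\left(y \right)} = y + 5 = 5 + y$)
$Y{\left(R,W \right)} = \frac{R + W}{5 + R}$
$Y{\left(2,k \right)} j + O{\left(5 \right)} = \frac{2 + 0}{5 + 2} \cdot 7 + \left(5 + 5\right) = \frac{1}{7} \cdot 2 \cdot 7 + 10 = \frac{2}{7} \cdot 7 + 10 = 2 + 10 = 12$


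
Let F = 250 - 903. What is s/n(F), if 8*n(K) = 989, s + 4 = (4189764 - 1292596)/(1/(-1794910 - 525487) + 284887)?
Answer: 16313504700576/326889689898241 ≈ 0.049905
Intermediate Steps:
s = 2039188087572/330525470069 (s = -4 + (4189764 - 1292596)/(1/(-1794910 - 525487) + 284887) = -4 + 2897168/(1/(-2320397) + 284887) = -4 + 2897168/(-1/2320397 + 284887) = -4 + 2897168/(661050940138/2320397) = -4 + 2897168*(2320397/661050940138) = -4 + 3361289967848/330525470069 = 2039188087572/330525470069 ≈ 6.1695)
F = -653
n(K) = 989/8 (n(K) = (1/8)*989 = 989/8)
s/n(F) = 2039188087572/(330525470069*(989/8)) = (2039188087572/330525470069)*(8/989) = 16313504700576/326889689898241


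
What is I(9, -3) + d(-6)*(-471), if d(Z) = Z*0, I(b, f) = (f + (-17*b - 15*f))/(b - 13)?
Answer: 111/4 ≈ 27.750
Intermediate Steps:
I(b, f) = (-17*b - 14*f)/(-13 + b)
d(Z) = 0
I(9, -3) + d(-6)*(-471) = (-17*9 - 14*(-3))/(-13 + 9) + 0*(-471) = (-153 + 42)/(-4) + 0 = -¼*(-111) + 0 = 111/4 + 0 = 111/4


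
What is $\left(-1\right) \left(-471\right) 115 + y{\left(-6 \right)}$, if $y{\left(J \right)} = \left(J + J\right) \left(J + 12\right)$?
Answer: $54093$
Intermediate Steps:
$y{\left(J \right)} = 2 J \left(12 + J\right)$
$\left(-1\right) \left(-471\right) 115 + y{\left(-6 \right)} = \left(-1\right) \left(-471\right) 115 + 2 \left(-6\right) \left(12 - 6\right) = 471 \cdot 115 + 2 \left(-6\right) 6 = 54165 - 72 = 54093$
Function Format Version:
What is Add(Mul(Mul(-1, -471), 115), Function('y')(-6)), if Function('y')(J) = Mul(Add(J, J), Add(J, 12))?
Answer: 54093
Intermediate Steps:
Function('y')(J) = Mul(2, J, Add(12, J)) (Function('y')(J) = Mul(Mul(2, J), Add(12, J)) = Mul(2, J, Add(12, J)))
Add(Mul(Mul(-1, -471), 115), Function('y')(-6)) = Add(Mul(Mul(-1, -471), 115), Mul(2, -6, Add(12, -6))) = Add(Mul(471, 115), Mul(2, -6, 6)) = Add(54165, -72) = 54093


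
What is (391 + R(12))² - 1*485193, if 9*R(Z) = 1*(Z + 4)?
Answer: -26804408/81 ≈ -3.3092e+5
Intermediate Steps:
R(Z) = 4/9 + Z/9 (R(Z) = (1*(Z + 4))/9 = (1*(4 + Z))/9 = (4 + Z)/9 = 4/9 + Z/9)
(391 + R(12))² - 1*485193 = (391 + (4/9 + (⅑)*12))² - 1*485193 = (391 + (4/9 + 4/3))² - 485193 = (391 + 16/9)² - 485193 = (3535/9)² - 485193 = 12496225/81 - 485193 = -26804408/81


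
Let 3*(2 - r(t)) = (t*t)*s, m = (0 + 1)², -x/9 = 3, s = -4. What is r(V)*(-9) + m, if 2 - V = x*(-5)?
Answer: -212285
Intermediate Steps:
x = -27 (x = -9*3 = -27)
m = 1 (m = 1² = 1)
V = -133 (V = 2 - (-27)*(-5) = 2 - 1*135 = 2 - 135 = -133)
r(t) = 2 + 4*t²/3 (r(t) = 2 - t*t*(-4)/3 = 2 - t²*(-4)/3 = 2 - (-4)*t²/3 = 2 + 4*t²/3)
r(V)*(-9) + m = (2 + (4/3)*(-133)²)*(-9) + 1 = (2 + (4/3)*17689)*(-9) + 1 = (2 + 70756/3)*(-9) + 1 = (70762/3)*(-9) + 1 = -212286 + 1 = -212285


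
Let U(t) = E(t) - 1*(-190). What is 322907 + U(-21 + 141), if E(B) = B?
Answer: 323217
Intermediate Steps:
U(t) = 190 + t (U(t) = t - 1*(-190) = t + 190 = 190 + t)
322907 + U(-21 + 141) = 322907 + (190 + (-21 + 141)) = 322907 + (190 + 120) = 322907 + 310 = 323217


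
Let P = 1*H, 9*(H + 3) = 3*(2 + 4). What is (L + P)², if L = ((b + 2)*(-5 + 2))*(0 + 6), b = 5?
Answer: 16129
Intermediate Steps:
H = -1 (H = -3 + (3*(2 + 4))/9 = -3 + (3*6)/9 = -3 + (⅑)*18 = -3 + 2 = -1)
P = -1 (P = 1*(-1) = -1)
L = -126 (L = ((5 + 2)*(-5 + 2))*(0 + 6) = (7*(-3))*6 = -21*6 = -126)
(L + P)² = (-126 - 1)² = (-127)² = 16129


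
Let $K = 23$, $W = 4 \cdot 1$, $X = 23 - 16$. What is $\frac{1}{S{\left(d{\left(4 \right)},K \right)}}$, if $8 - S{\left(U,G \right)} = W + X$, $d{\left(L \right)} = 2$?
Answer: $- \frac{1}{3} \approx -0.33333$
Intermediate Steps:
$X = 7$
$W = 4$
$S{\left(U,G \right)} = -3$ ($S{\left(U,G \right)} = 8 - \left(4 + 7\right) = 8 - 11 = -3$)
$\frac{1}{S{\left(d{\left(4 \right)},K \right)}} = \frac{1}{-3} = - \frac{1}{3}$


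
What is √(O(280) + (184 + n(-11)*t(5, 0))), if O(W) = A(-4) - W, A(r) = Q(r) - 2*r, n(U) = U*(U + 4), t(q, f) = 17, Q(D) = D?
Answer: √1217 ≈ 34.885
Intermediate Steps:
n(U) = U*(4 + U)
A(r) = -r (A(r) = r - 2*r = -r)
O(W) = 4 - W (O(W) = -1*(-4) - W = 4 - W)
√(O(280) + (184 + n(-11)*t(5, 0))) = √((4 - 1*280) + (184 - 11*(4 - 11)*17)) = √((4 - 280) + (184 - 11*(-7)*17)) = √(-276 + (184 + 77*17)) = √(-276 + (184 + 1309)) = √(-276 + 1493) = √1217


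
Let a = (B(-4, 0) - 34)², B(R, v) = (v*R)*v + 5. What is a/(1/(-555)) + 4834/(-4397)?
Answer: -2052326569/4397 ≈ -4.6676e+5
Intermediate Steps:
B(R, v) = 5 + R*v² (B(R, v) = (R*v)*v + 5 = R*v² + 5 = 5 + R*v²)
a = 841 (a = ((5 - 4*0²) - 34)² = ((5 - 4*0) - 34)² = ((5 + 0) - 34)² = (5 - 34)² = (-29)² = 841)
a/(1/(-555)) + 4834/(-4397) = 841/(1/(-555)) + 4834/(-4397) = 841/(-1/555) + 4834*(-1/4397) = 841*(-555) - 4834/4397 = -466755 - 4834/4397 = -2052326569/4397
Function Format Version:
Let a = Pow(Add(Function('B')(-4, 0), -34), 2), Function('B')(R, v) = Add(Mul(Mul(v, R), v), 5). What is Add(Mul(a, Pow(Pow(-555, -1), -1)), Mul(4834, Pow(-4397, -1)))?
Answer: Rational(-2052326569, 4397) ≈ -4.6676e+5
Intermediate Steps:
Function('B')(R, v) = Add(5, Mul(R, Pow(v, 2))) (Function('B')(R, v) = Add(Mul(Mul(R, v), v), 5) = Add(Mul(R, Pow(v, 2)), 5) = Add(5, Mul(R, Pow(v, 2))))
a = 841 (a = Pow(Add(Add(5, Mul(-4, Pow(0, 2))), -34), 2) = Pow(Add(Add(5, Mul(-4, 0)), -34), 2) = Pow(Add(Add(5, 0), -34), 2) = Pow(Add(5, -34), 2) = Pow(-29, 2) = 841)
Add(Mul(a, Pow(Pow(-555, -1), -1)), Mul(4834, Pow(-4397, -1))) = Add(Mul(841, Pow(Pow(-555, -1), -1)), Mul(4834, Pow(-4397, -1))) = Add(Mul(841, Pow(Rational(-1, 555), -1)), Mul(4834, Rational(-1, 4397))) = Add(Mul(841, -555), Rational(-4834, 4397)) = Add(-466755, Rational(-4834, 4397)) = Rational(-2052326569, 4397)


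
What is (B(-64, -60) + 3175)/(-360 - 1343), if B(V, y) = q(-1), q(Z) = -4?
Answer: -3171/1703 ≈ -1.8620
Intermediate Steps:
B(V, y) = -4
(B(-64, -60) + 3175)/(-360 - 1343) = (-4 + 3175)/(-360 - 1343) = 3171/(-1703) = 3171*(-1/1703) = -3171/1703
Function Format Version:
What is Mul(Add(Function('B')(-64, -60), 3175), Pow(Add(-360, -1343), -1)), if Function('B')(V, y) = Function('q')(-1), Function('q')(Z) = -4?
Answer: Rational(-3171, 1703) ≈ -1.8620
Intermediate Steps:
Function('B')(V, y) = -4
Mul(Add(Function('B')(-64, -60), 3175), Pow(Add(-360, -1343), -1)) = Mul(Add(-4, 3175), Pow(Add(-360, -1343), -1)) = Mul(3171, Pow(-1703, -1)) = Mul(3171, Rational(-1, 1703)) = Rational(-3171, 1703)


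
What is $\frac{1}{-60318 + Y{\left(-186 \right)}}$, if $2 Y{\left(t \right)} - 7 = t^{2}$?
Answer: $- \frac{2}{86033} \approx -2.3247 \cdot 10^{-5}$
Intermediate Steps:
$Y{\left(t \right)} = \frac{7}{2} + \frac{t^{2}}{2}$
$\frac{1}{-60318 + Y{\left(-186 \right)}} = \frac{1}{-60318 + \left(\frac{7}{2} + \frac{\left(-186\right)^{2}}{2}\right)} = \frac{1}{-60318 + \left(\frac{7}{2} + \frac{1}{2} \cdot 34596\right)} = \frac{1}{-60318 + \left(\frac{7}{2} + 17298\right)} = \frac{1}{-60318 + \frac{34603}{2}} = \frac{1}{- \frac{86033}{2}} = - \frac{2}{86033}$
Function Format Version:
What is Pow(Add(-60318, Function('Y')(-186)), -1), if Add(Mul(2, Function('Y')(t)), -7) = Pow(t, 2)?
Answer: Rational(-2, 86033) ≈ -2.3247e-5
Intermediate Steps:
Function('Y')(t) = Add(Rational(7, 2), Mul(Rational(1, 2), Pow(t, 2)))
Pow(Add(-60318, Function('Y')(-186)), -1) = Pow(Add(-60318, Add(Rational(7, 2), Mul(Rational(1, 2), Pow(-186, 2)))), -1) = Pow(Add(-60318, Add(Rational(7, 2), Mul(Rational(1, 2), 34596))), -1) = Pow(Add(-60318, Add(Rational(7, 2), 17298)), -1) = Pow(Add(-60318, Rational(34603, 2)), -1) = Pow(Rational(-86033, 2), -1) = Rational(-2, 86033)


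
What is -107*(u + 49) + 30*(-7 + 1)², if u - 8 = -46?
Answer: -97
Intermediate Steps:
u = -38 (u = 8 - 46 = -38)
-107*(u + 49) + 30*(-7 + 1)² = -107*(-38 + 49) + 30*(-7 + 1)² = -107*11 + 30*(-6)² = -1177 + 30*36 = -1177 + 1080 = -97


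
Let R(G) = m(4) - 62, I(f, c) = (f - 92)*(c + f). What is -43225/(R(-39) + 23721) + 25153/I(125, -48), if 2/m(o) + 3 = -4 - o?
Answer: 136866944/16956093 ≈ 8.0718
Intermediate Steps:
m(o) = 2/(-7 - o) (m(o) = 2/(-3 + (-4 - o)) = 2/(-7 - o))
I(f, c) = (-92 + f)*(c + f)
R(G) = -684/11 (R(G) = -2/(7 + 4) - 62 = -2/11 - 62 = -684/11)
-43225/(R(-39) + 23721) + 25153/I(125, -48) = -43225/(-684/11 + 23721) + 25153/(125² - 92*(-48) - 92*125 - 48*125) = -43225/260247/11 + 25153/(15625 + 4416 - 11500 - 6000) = -43225*11/260247 + 25153/2541 = -36575/20019 + 25153*(1/2541) = -36575/20019 + 25153/2541 = 136866944/16956093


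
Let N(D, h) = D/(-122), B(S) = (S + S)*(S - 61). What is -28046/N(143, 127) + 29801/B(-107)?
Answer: 123018056167/5141136 ≈ 23928.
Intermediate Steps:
B(S) = 2*S*(-61 + S) (B(S) = (2*S)*(-61 + S) = 2*S*(-61 + S))
N(D, h) = -D/122 (N(D, h) = D*(-1/122) = -D/122)
-28046/N(143, 127) + 29801/B(-107) = -28046/((-1/122*143)) + 29801/((2*(-107)*(-61 - 107))) = -28046/(-143/122) + 29801/((2*(-107)*(-168))) = -28046*(-122/143) + 29801/35952 = 3421612/143 + 29801*(1/35952) = 3421612/143 + 29801/35952 = 123018056167/5141136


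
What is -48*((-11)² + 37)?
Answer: -7584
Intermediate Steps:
-48*((-11)² + 37) = -48*(121 + 37) = -48*158 = -7584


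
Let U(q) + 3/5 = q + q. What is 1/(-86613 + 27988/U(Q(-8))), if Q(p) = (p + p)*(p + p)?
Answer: -2557/221329501 ≈ -1.1553e-5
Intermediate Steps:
Q(p) = 4*p² (Q(p) = (2*p)*(2*p) = 4*p²)
U(q) = -⅗ + 2*q (U(q) = -⅗ + (q + q) = -⅗ + 2*q)
1/(-86613 + 27988/U(Q(-8))) = 1/(-86613 + 27988/(-⅗ + 2*(4*(-8)²))) = 1/(-86613 + 27988/(-⅗ + 2*(4*64))) = 1/(-86613 + 27988/(-⅗ + 2*256)) = 1/(-86613 + 27988/(-⅗ + 512)) = 1/(-86613 + 27988/(2557/5)) = 1/(-86613 + 27988*(5/2557)) = 1/(-86613 + 139940/2557) = 1/(-221329501/2557) = -2557/221329501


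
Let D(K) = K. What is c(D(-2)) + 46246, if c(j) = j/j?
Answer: 46247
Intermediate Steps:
c(j) = 1
c(D(-2)) + 46246 = 1 + 46246 = 46247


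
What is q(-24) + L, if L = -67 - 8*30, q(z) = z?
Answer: -331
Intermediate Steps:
L = -307 (L = -67 - 240 = -307)
q(-24) + L = -24 - 307 = -331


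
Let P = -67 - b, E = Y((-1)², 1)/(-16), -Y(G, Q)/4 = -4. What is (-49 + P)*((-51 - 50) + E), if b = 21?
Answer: 13974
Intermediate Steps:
Y(G, Q) = 16 (Y(G, Q) = -4*(-4) = 16)
E = -1 (E = 16/(-16) = 16*(-1/16) = -1)
P = -88 (P = -67 - 1*21 = -67 - 21 = -88)
(-49 + P)*((-51 - 50) + E) = (-49 - 88)*((-51 - 50) - 1) = -137*(-101 - 1) = -137*(-102) = 13974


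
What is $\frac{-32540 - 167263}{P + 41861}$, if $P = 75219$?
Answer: $- \frac{199803}{117080} \approx -1.7066$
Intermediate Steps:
$\frac{-32540 - 167263}{P + 41861} = \frac{-32540 - 167263}{75219 + 41861} = - \frac{199803}{117080}$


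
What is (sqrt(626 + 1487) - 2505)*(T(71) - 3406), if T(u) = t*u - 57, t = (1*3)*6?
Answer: 5473425 - 2185*sqrt(2113) ≈ 5.3730e+6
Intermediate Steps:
t = 18 (t = 3*6 = 18)
T(u) = -57 + 18*u (T(u) = 18*u - 57 = -57 + 18*u)
(sqrt(626 + 1487) - 2505)*(T(71) - 3406) = (sqrt(626 + 1487) - 2505)*((-57 + 18*71) - 3406) = (sqrt(2113) - 2505)*((-57 + 1278) - 3406) = (-2505 + sqrt(2113))*(1221 - 3406) = (-2505 + sqrt(2113))*(-2185) = 5473425 - 2185*sqrt(2113)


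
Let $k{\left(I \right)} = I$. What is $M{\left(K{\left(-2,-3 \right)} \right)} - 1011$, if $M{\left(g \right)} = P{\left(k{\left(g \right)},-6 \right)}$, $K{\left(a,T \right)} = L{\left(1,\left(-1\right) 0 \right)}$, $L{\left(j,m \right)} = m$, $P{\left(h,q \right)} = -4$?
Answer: $-1015$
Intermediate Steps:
$K{\left(a,T \right)} = 0$ ($K{\left(a,T \right)} = \left(-1\right) 0 = 0$)
$M{\left(g \right)} = -4$
$M{\left(K{\left(-2,-3 \right)} \right)} - 1011 = -4 - 1011 = -1015$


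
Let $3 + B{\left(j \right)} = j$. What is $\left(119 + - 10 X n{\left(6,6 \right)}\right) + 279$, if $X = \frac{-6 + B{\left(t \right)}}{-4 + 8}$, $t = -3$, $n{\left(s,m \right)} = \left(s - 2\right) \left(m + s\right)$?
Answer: $1838$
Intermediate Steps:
$n{\left(s,m \right)} = \left(-2 + s\right) \left(m + s\right)$
$B{\left(j \right)} = -3 + j$
$X = -3$ ($X = \frac{-6 - 6}{-4 + 8} = \frac{-6 - 6}{4} = \left(-12\right) \frac{1}{4} = -3$)
$\left(119 + - 10 X n{\left(6,6 \right)}\right) + 279 = \left(119 + \left(-10\right) \left(-3\right) \left(6^{2} - 12 - 12 + 6 \cdot 6\right)\right) + 279 = \left(119 + 30 \left(36 - 12 - 12 + 36\right)\right) + 279 = \left(119 + 30 \cdot 48\right) + 279 = \left(119 + 1440\right) + 279 = 1559 + 279 = 1838$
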